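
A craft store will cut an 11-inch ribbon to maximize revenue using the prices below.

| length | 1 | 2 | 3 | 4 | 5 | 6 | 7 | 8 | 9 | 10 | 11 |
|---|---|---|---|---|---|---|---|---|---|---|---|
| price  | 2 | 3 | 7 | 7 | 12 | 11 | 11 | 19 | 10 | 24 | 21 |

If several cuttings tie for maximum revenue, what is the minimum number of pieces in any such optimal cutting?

2

Consider every possible first cut. r[k] is the best of p[i]+r[k−i] over all sellable i≤k.
r[1] = 2
r[2] = 4  (first piece 1, then r[1]=2)
r[3] = 7
r[4] = 9  (first piece 1, then r[3]=7)
r[5] = 12
r[6] = 14  (first piece 1, then r[5]=12)
r[7] = 16  (first piece 1, then r[6]=14)
r[8] = 19  (first piece 3, then r[5]=12)
r[9] = 21  (first piece 1, then r[8]=19)
r[10] = 24  (first piece 5, then r[5]=12)
r[11] = 26  (first piece 1, then r[10]=24)
Maximum revenue is ¢26.
Now minimize piece count subject to staying optimal: for each k, pieces[k] = 1 + min over i with p[i]+r[k−i]=r[k] of pieces[k−i].
pieces[8] = 1
pieces[9] = 2
pieces[10] = 1
pieces[11] = 2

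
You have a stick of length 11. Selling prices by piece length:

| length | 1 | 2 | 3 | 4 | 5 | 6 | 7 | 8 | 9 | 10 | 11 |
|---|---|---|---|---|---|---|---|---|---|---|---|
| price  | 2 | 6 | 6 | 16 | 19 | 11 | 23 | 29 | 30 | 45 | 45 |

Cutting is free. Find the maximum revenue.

Let r[k] be the best obtainable value from length k. For each k, try every first piece i and keep the best of price[i] + r[k−i].
r[1] = 2
r[2] = max(2+2, 6+0) = 6
r[3] = max(2+6, 6+2, 6+0) = 8
r[4] = max(2+8, 6+6, 6+2, 16+0) = 16
r[5] = max(2+16, 6+8, 6+6, 16+2, 19+0) = 19
r[6] = max(2+19, 6+16, 6+8, 16+6, 19+2, 11+0) = 22
r[7] = max(2+22, 6+19, 6+16, …, 11+2, 23+0) = 25
r[8] = max(2+25, 6+22, 6+19, …, 23+2, 29+0) = 32
r[9] = max(2+32, 6+25, 6+22, …, 29+2, 30+0) = 35
r[10] = max(2+35, 6+32, 6+25, …, 30+2, 45+0) = 45
r[11] = max(2+45, 6+35, 6+32, …, 45+2, 45+0) = 47
One optimal cutting: 10 + 1 → €45 + €2 = €47.

47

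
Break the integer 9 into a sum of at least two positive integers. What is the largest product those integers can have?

Let m[k] be the best product for length k (with at least one cut). For each first piece i, the rest contributes max(k−i, m[k−i]).
m[2] = 1·max(1,0) = 1·1 = 1
m[3] = 1·max(2,1) = 1·2 = 2
m[4] = 2·max(2,1) = 2·2 = 4
m[5] = 2·max(3,2) = 2·3 = 6
m[6] = 3·max(3,2) = 3·3 = 9
m[7] = 2·max(5,6) = 2·6 = 12
m[8] = 2·max(6,9) = 2·9 = 18
m[9] = 3·max(6,9) = 3·9 = 27
One optimal split: 3 + 3 + 3; product 3·3·3 = 27.

27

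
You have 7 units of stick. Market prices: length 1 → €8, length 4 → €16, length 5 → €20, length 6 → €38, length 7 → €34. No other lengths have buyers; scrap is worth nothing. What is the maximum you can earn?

56

Build r[k] bottom-up: r[k] = max over allowed piece i of (p[i] + r[k−i]).
r[1] = 8
r[2] = 16  (first piece 1, then r[1]=8)
r[3] = 24  (first piece 1, then r[2]=16)
r[4] = 32  (first piece 1, then r[3]=24)
r[5] = 40  (first piece 1, then r[4]=32)
r[6] = 48  (first piece 1, then r[5]=40)
r[7] = 56  (first piece 1, then r[6]=48)
One optimal cutting: 1 + 1 + 1 + 1 + 1 + 1 + 1 → €56.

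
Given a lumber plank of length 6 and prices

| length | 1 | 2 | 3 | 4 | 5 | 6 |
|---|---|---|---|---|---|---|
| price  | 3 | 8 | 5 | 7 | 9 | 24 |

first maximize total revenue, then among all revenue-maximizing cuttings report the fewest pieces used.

1

Let r[k] be the best obtainable value from length k. For each k, try every first piece i and keep the best of price[i] + r[k−i].
r[1] = 3
r[2] = max(3+3, 8+0) = 8
r[3] = max(3+8, 8+3, 5+0) = 11
r[4] = max(3+11, 8+8, 5+3, 7+0) = 16
r[5] = max(3+16, 8+11, 5+8, 7+3, 9+0) = 19
r[6] = max(3+19, 8+16, 5+11, 7+8, 9+3, 24+0) = 24
Maximum revenue is $24.
Now minimize piece count subject to staying optimal: for each k, pieces[k] = 1 + min over i with p[i]+r[k−i]=r[k] of pieces[k−i].
pieces[3] = 2
pieces[4] = 2
pieces[5] = 3
pieces[6] = 1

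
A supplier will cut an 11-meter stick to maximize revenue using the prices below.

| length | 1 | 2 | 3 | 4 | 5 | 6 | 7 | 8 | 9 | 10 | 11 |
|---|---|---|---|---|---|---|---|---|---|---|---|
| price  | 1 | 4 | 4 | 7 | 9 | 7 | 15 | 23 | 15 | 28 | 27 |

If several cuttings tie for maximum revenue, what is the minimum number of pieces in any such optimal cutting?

Let r[k] be the best obtainable value from length k. For each k, try every first piece i and keep the best of price[i] + r[k−i].
r[1] = 1
r[2] = max(1+1, 4+0) = 4
r[3] = max(1+4, 4+1, 4+0) = 5
r[4] = max(1+5, 4+4, 4+1, 7+0) = 8
r[5] = max(1+8, 4+5, 4+4, 7+1, 9+0) = 9
r[6] = max(1+9, 4+8, 4+5, 7+4, 9+1, 7+0) = 12
r[7] = max(1+12, 4+9, 4+8, …, 7+1, 15+0) = 15
r[8] = max(1+15, 4+12, 4+9, …, 15+1, 23+0) = 23
r[9] = max(1+23, 4+15, 4+12, …, 23+1, 15+0) = 24
r[10] = max(1+24, 4+23, 4+15, …, 15+1, 28+0) = 28
r[11] = max(1+28, 4+24, 4+23, …, 28+1, 27+0) = 29
Maximum revenue is €29.
Now minimize piece count subject to staying optimal: for each k, pieces[k] = 1 + min over i with p[i]+r[k−i]=r[k] of pieces[k−i].
pieces[8] = 1
pieces[9] = 2
pieces[10] = 1
pieces[11] = 2

2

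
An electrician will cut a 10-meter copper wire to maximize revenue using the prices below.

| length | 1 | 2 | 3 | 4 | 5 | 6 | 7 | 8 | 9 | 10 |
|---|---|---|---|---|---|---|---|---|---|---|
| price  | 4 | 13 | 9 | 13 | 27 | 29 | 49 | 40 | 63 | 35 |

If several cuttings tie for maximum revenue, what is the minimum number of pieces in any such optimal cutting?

2

Consider every possible first cut. r[k] is the best of p[i]+r[k−i] over all sellable i≤k.
r[1] = 4
r[2] = max(4+4, 13+0) = 13
r[3] = max(4+13, 13+4, 9+0) = 17
r[4] = max(4+17, 13+13, 9+4, 13+0) = 26
r[5] = max(4+26, 13+17, 9+13, 13+4, 27+0) = 30
r[6] = max(4+30, 13+26, 9+17, 13+13, 27+4, 29+0) = 39
r[7] = max(4+39, 13+30, 9+26, …, 29+4, 49+0) = 49
r[8] = max(4+49, 13+39, 9+30, …, 49+4, 40+0) = 53
r[9] = max(4+53, 13+49, 9+39, …, 40+4, 63+0) = 63
r[10] = max(4+63, 13+53, 9+49, …, 63+4, 35+0) = 67
Maximum revenue is €67.
Now minimize piece count subject to staying optimal: for each k, pieces[k] = 1 + min over i with p[i]+r[k−i]=r[k] of pieces[k−i].
pieces[7] = 1
pieces[8] = 2
pieces[9] = 1
pieces[10] = 2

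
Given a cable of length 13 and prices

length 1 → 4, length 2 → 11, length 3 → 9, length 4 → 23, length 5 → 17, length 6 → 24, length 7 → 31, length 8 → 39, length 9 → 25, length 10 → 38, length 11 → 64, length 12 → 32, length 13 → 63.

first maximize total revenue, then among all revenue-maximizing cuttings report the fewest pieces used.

2

Consider every possible first cut. r[k] is the best of p[i]+r[k−i] over all sellable i≤k.
r[1] = 4
r[2] = max(4+4, 11+0) = 11
r[3] = max(4+11, 11+4, 9+0) = 15
r[4] = max(4+15, 11+11, 9+4, 23+0) = 23
r[5] = max(4+23, 11+15, 9+11, 23+4, 17+0) = 27
r[6] = max(4+27, 11+23, 9+15, 23+11, 17+4, 24+0) = 34
r[7] = max(4+34, 11+27, 9+23, …, 24+4, 31+0) = 38
r[8] = max(4+38, 11+34, 9+27, …, 31+4, 39+0) = 46
r[9] = max(4+46, 11+38, 9+34, …, 39+4, 25+0) = 50
r[10] = max(4+50, 11+46, 9+38, …, 25+4, 38+0) = 57
r[11] = max(4+57, 11+50, 9+46, …, 38+4, 64+0) = 64
r[12] = max(4+64, 11+57, 9+50, …, 64+4, 32+0) = 69
r[13] = max(4+69, 11+64, 9+57, …, 32+4, 63+0) = 75
Maximum revenue is 75.
Now minimize piece count subject to staying optimal: for each k, pieces[k] = 1 + min over i with p[i]+r[k−i]=r[k] of pieces[k−i].
pieces[10] = 3
pieces[11] = 1
pieces[12] = 3
pieces[13] = 2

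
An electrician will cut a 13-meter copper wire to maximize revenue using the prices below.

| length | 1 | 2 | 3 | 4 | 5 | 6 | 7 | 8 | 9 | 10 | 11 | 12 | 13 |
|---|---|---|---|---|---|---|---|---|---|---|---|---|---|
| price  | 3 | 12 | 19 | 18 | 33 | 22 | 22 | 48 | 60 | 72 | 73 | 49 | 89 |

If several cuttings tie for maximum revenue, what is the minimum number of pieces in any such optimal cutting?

Build r[k] bottom-up: r[k] = max over allowed piece i of (p[i] + r[k−i]).
r[1] = 3
r[2] = max(3+3, 12+0) = 12
r[3] = max(3+12, 12+3, 19+0) = 19
r[4] = max(3+19, 12+12, 19+3, 18+0) = 24
r[5] = max(3+24, 12+19, 19+12, 18+3, 33+0) = 33
r[6] = max(3+33, 12+24, 19+19, 18+12, 33+3, 22+0) = 38
r[7] = max(3+38, 12+33, 19+24, …, 22+3, 22+0) = 45
r[8] = max(3+45, 12+38, 19+33, …, 22+3, 48+0) = 52
r[9] = max(3+52, 12+45, 19+38, …, 48+3, 60+0) = 60
r[10] = max(3+60, 12+52, 19+45, …, 60+3, 72+0) = 72
r[11] = max(3+72, 12+60, 19+52, …, 72+3, 73+0) = 75
r[12] = max(3+75, 12+72, 19+60, …, 73+3, 49+0) = 84
r[13] = max(3+84, 12+75, 19+72, …, 49+3, 89+0) = 91
Maximum revenue is €91.
Now minimize piece count subject to staying optimal: for each k, pieces[k] = 1 + min over i with p[i]+r[k−i]=r[k] of pieces[k−i].
pieces[10] = 1
pieces[11] = 2
pieces[12] = 2
pieces[13] = 2

2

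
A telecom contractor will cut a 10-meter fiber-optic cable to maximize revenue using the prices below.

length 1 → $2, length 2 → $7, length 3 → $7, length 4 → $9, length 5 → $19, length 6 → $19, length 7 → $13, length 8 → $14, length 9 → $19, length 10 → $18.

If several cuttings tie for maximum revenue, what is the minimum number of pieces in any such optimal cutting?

2

Build r[k] bottom-up: r[k] = max over allowed piece i of (p[i] + r[k−i]).
r[1] = 2
r[2] = max(2+2, 7+0) = 7
r[3] = max(2+7, 7+2, 7+0) = 9
r[4] = max(2+9, 7+7, 7+2, 9+0) = 14
r[5] = max(2+14, 7+9, 7+7, 9+2, 19+0) = 19
r[6] = max(2+19, 7+14, 7+9, 9+7, 19+2, 19+0) = 21
r[7] = max(2+21, 7+19, 7+14, …, 19+2, 13+0) = 26
r[8] = max(2+26, 7+21, 7+19, …, 13+2, 14+0) = 28
r[9] = max(2+28, 7+26, 7+21, …, 14+2, 19+0) = 33
r[10] = max(2+33, 7+28, 7+26, …, 19+2, 18+0) = 38
Maximum revenue is $38.
Now minimize piece count subject to staying optimal: for each k, pieces[k] = 1 + min over i with p[i]+r[k−i]=r[k] of pieces[k−i].
pieces[7] = 2
pieces[8] = 3
pieces[9] = 3
pieces[10] = 2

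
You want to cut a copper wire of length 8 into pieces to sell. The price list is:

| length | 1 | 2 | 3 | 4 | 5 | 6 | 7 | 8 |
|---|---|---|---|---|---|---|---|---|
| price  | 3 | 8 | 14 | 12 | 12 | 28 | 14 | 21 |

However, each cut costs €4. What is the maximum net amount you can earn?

32

Build v[k] bottom-up: v[k] = max over allowed piece i of (p[i] + v[k−i]) − 4 per cut.
v[1] = 3
v[2] = max(3+3-4, 8+0) = 8
v[3] = max(3+8-4, 8+3-4, 14+0) = 14
v[4] = max(3+14-4, 8+8-4, 14+3-4, 12+0) = 13
v[5] = max(3+13-4, 8+14-4, 14+8-4, 12+3-4, 12+0) = 18
v[6] = max(3+18-4, 8+13-4, 14+14-4, 12+8-4, 12+3-4, 28+0) = 28
v[7] = max(3+28-4, 8+18-4, 14+13-4, …, 28+3-4, 14+0) = 27
v[8] = max(3+27-4, 8+28-4, 14+18-4, …, 14+3-4, 21+0) = 32
One optimal plan: pieces 6 + 2 (1 cut) → €36 − €4 = €32.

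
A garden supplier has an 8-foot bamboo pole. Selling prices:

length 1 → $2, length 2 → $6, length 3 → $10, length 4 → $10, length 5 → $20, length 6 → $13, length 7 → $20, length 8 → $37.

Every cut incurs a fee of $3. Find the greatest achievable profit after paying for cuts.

Let net[k] be the best obtainable value from length k. For each k, try every first piece i and keep the best of price[i] + net[k−i] minus the 3 cut fee when i<k.
net[1] = 2
net[2] = max(2+2-3, 6+0) = 6
net[3] = max(2+6-3, 6+2-3, 10+0) = 10
net[4] = max(2+10-3, 6+6-3, 10+2-3, 10+0) = 10
net[5] = max(2+10-3, 6+10-3, 10+6-3, 10+2-3, 20+0) = 20
net[6] = max(2+20-3, 6+10-3, 10+10-3, 10+6-3, 20+2-3, 13+0) = 19
net[7] = max(2+19-3, 6+20-3, 10+10-3, …, 13+2-3, 20+0) = 23
net[8] = max(2+23-3, 6+19-3, 10+20-3, …, 20+2-3, 37+0) = 37
Best is to make no cuts and sell whole for $37.

37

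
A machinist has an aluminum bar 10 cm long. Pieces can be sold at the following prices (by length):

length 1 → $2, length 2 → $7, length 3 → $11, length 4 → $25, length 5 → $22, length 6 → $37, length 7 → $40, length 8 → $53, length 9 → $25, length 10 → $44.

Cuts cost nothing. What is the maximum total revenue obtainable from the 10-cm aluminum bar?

62

Build best[k] bottom-up: best[k] = max over allowed piece i of (p[i] + best[k−i]).
best[1] = 2
best[2] = 7
best[3] = 11
best[4] = 25
best[5] = 27  (first piece 1, then best[4]=25)
best[6] = 37
best[7] = 40
best[8] = 53
best[9] = 55  (first piece 1, then best[8]=53)
best[10] = 62  (first piece 4, then best[6]=37)
One optimal cutting: 6 + 4 → $37 + $25 = $62.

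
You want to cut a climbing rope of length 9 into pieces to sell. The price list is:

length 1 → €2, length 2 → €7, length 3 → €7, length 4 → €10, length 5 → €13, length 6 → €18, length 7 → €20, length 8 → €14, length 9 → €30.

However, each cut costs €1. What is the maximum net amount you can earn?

30

Build v[k] bottom-up: v[k] = max over allowed piece i of (p[i] + v[k−i]) − 1 per cut.
v[1] = 2
v[2] = max(2+2-1, 7+0) = 7
v[3] = max(2+7-1, 7+2-1, 7+0) = 8
v[4] = max(2+8-1, 7+7-1, 7+2-1, 10+0) = 13
v[5] = max(2+13-1, 7+8-1, 7+7-1, 10+2-1, 13+0) = 14
v[6] = max(2+14-1, 7+13-1, 7+8-1, 10+7-1, 13+2-1, 18+0) = 19
v[7] = max(2+19-1, 7+14-1, 7+13-1, …, 18+2-1, 20+0) = 20
v[8] = max(2+20-1, 7+19-1, 7+14-1, …, 20+2-1, 14+0) = 25
v[9] = max(2+25-1, 7+20-1, 7+19-1, …, 14+2-1, 30+0) = 30
Best is to make no cuts and sell whole for €30.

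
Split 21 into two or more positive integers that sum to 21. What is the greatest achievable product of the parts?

Define f[k] = max over 1≤i<k of i · max(k−i, f[k−i]); the inner max lets the remainder stay uncut if that's better.
f[2] = 1*max(1,0) = 1*1 = 1
f[3] = 1*max(2,1) = 1*2 = 2
f[4] = 2*max(2,1) = 2*2 = 4
f[5] = 2*max(3,2) = 2*3 = 6
f[6] = 3*max(3,2) = 3*3 = 9
f[7] = 2*max(5,6) = 2*6 = 12
f[8] = 2*max(6,9) = 2*9 = 18
f[9] = 3*max(6,9) = 3*9 = 27
f[10] = 2*max(8,18) = 2*18 = 36
f[11] = 2*max(9,27) = 2*27 = 54
f[12] = 3*max(9,27) = 3*27 = 81
f[13] = 2*max(11,54) = 2*54 = 108
f[14] = 2*max(12,81) = 2*81 = 162
f[15] = 3*max(12,81) = 3*81 = 243
f[16] = 2*max(14,162) = 2*162 = 324
f[17] = 2*max(15,243) = 2*243 = 486
f[18] = 3*max(15,243) = 3*243 = 729
f[19] = 2*max(17,486) = 2*486 = 972
f[20] = 2*max(18,729) = 2*729 = 1458
f[21] = 3*max(18,729) = 3*729 = 2187
One optimal split: 3 + 3 + 3 + 3 + 3 + 3 + 3; product 3*3*3*3*3*3*3 = 2187.

2187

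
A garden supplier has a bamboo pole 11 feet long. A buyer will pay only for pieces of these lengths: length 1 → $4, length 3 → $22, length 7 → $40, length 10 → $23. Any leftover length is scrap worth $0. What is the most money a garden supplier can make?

74

Let best[k] be the best obtainable value from length k. For each k, try every first piece i and keep the best of price[i] + best[k−i].
best[1] = 4
best[2] = 8  (first piece 1, then best[1]=4)
best[3] = 22
best[4] = 26  (first piece 1, then best[3]=22)
best[5] = 30  (first piece 1, then best[4]=26)
best[6] = 44  (first piece 3, then best[3]=22)
best[7] = 48  (first piece 1, then best[6]=44)
best[8] = 52  (first piece 1, then best[7]=48)
best[9] = 66  (first piece 3, then best[6]=44)
best[10] = 70  (first piece 1, then best[9]=66)
best[11] = 74  (first piece 1, then best[10]=70)
One optimal cutting: 3 + 3 + 3 + 1 + 1 → $74.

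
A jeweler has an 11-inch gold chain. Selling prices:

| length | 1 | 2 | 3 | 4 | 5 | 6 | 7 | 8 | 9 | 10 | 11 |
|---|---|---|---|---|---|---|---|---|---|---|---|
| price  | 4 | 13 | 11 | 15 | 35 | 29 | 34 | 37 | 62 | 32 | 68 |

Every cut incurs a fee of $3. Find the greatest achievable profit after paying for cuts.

Let r[k] be the best obtainable value from length k. For each k, try every first piece i and keep the best of price[i] + r[k−i] minus the 3 cut fee when i<k.
r[1] = 4
r[2] = max(4+4-3, 13+0) = 13
r[3] = max(4+13-3, 13+4-3, 11+0) = 14
r[4] = max(4+14-3, 13+13-3, 11+4-3, 15+0) = 23
r[5] = max(4+23-3, 13+14-3, 11+13-3, 15+4-3, 35+0) = 35
r[6] = max(4+35-3, 13+23-3, 11+14-3, 15+13-3, 35+4-3, 29+0) = 36
r[7] = max(4+36-3, 13+35-3, 11+23-3, …, 29+4-3, 34+0) = 45
r[8] = max(4+45-3, 13+36-3, 11+35-3, …, 34+4-3, 37+0) = 46
r[9] = max(4+46-3, 13+45-3, 11+36-3, …, 37+4-3, 62+0) = 62
r[10] = max(4+62-3, 13+46-3, 11+45-3, …, 62+4-3, 32+0) = 67
r[11] = max(4+67-3, 13+62-3, 11+46-3, …, 32+4-3, 68+0) = 72
One optimal plan: pieces 9 + 2 (1 cut) → $75 − $3 = $72.

72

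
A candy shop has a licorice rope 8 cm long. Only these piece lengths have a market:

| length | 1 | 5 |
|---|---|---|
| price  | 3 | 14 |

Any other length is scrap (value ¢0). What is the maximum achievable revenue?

Let r[k] be the best obtainable value from length k. For each k, try every first piece i and keep the best of price[i] + r[k−i].
r[1] = 3
r[2] = 6  (first piece 1, then r[1]=3)
r[3] = 9  (first piece 1, then r[2]=6)
r[4] = 12  (first piece 1, then r[3]=9)
r[5] = max(3+12, 14+0) = 15
r[6] = max(3+15, 14+3) = 18
r[7] = max(3+18, 14+6) = 21
r[8] = max(3+21, 14+9) = 24
One optimal cutting: 1 + 1 + 1 + 1 + 1 + 1 + 1 + 1 → ¢24.

24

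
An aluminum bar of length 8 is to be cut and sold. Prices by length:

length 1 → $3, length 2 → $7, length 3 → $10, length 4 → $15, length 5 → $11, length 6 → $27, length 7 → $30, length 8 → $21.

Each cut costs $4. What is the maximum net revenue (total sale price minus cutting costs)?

30

Build r[k] bottom-up: r[k] = max over allowed piece i of (p[i] + r[k−i]) − 4 per cut.
r[1] = 3
r[2] = max(3+3-4, 7+0) = 7
r[3] = max(3+7-4, 7+3-4, 10+0) = 10
r[4] = max(3+10-4, 7+7-4, 10+3-4, 15+0) = 15
r[5] = max(3+15-4, 7+10-4, 10+7-4, 15+3-4, 11+0) = 14
r[6] = max(3+14-4, 7+15-4, 10+10-4, 15+7-4, 11+3-4, 27+0) = 27
r[7] = max(3+27-4, 7+14-4, 10+15-4, …, 27+3-4, 30+0) = 30
r[8] = max(3+30-4, 7+27-4, 10+14-4, …, 30+3-4, 21+0) = 30
One optimal plan: pieces 6 + 2 (1 cut) → $34 − $4 = $30.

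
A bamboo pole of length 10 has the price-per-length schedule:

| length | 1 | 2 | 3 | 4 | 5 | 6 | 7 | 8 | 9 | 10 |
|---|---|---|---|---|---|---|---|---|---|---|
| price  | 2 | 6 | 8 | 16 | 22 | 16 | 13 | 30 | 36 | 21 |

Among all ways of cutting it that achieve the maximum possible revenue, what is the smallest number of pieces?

Build r[k] bottom-up: r[k] = max over allowed piece i of (p[i] + r[k−i]).
r[1] = 2
r[2] = 6
r[3] = 8  (first piece 1, then r[2]=6)
r[4] = 16
r[5] = 22
r[6] = 24  (first piece 1, then r[5]=22)
r[7] = 28  (first piece 2, then r[5]=22)
r[8] = 32  (first piece 4, then r[4]=16)
r[9] = 38  (first piece 4, then r[5]=22)
r[10] = 44  (first piece 5, then r[5]=22)
Maximum revenue is $44.
Now minimize piece count subject to staying optimal: for each k, pieces[k] = 1 + min over i with p[i]+r[k−i]=r[k] of pieces[k−i].
pieces[7] = 2
pieces[8] = 2
pieces[9] = 2
pieces[10] = 2

2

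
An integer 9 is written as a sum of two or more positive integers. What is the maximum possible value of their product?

Let prod[k] be the best product for length k (with at least one cut). For each first piece i, the rest contributes max(k−i, prod[k−i]).
Small cases: prod[2]=1, prod[3]=2.
prod[4] = max(1×3, 2×2, 3×1) = 4
prod[5] = max(1×4, 2×3, 3×2, 4×1) = 6
prod[6] = max(1×6, 2×4, 3×3, 4×2, 5×1) = 9
prod[7] = max(1×9, 2×6, 3×4, 4×3, 5×2, 6×1) = 12
prod[8] = max(1×12, 2×9, 3×6, …, 6×2, 7×1) = 18
prod[9] = max(1×18, 2×12, 3×9, …, 7×2, 8×1) = 27
One optimal split: 3 + 3 + 3; product 3×3×3 = 27.

27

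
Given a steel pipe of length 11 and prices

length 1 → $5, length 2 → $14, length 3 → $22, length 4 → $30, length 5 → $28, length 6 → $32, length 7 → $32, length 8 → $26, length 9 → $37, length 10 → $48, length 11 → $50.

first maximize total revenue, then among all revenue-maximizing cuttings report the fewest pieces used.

Let r[k] be the best obtainable value from length k. For each k, try every first piece i and keep the best of price[i] + r[k−i].
r[1] = 5
r[2] = 14
r[3] = 22
r[4] = 30
r[5] = 36  (first piece 2, then r[3]=22)
r[6] = 44  (first piece 2, then r[4]=30)
r[7] = 52  (first piece 3, then r[4]=30)
r[8] = 60  (first piece 4, then r[4]=30)
r[9] = 66  (first piece 2, then r[7]=52)
r[10] = 74  (first piece 2, then r[8]=60)
r[11] = 82  (first piece 3, then r[8]=60)
Maximum revenue is $82.
Now minimize piece count subject to staying optimal: for each k, pieces[k] = 1 + min over i with p[i]+r[k−i]=r[k] of pieces[k−i].
pieces[8] = 2
pieces[9] = 3
pieces[10] = 3
pieces[11] = 3

3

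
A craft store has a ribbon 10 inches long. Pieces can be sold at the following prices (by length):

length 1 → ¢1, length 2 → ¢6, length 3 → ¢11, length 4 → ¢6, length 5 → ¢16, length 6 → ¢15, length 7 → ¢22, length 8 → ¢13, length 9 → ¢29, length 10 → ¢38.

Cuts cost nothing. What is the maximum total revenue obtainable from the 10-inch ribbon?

38

Build v[k] bottom-up: v[k] = max over allowed piece i of (p[i] + v[k−i]).
v[1] = 1
v[2] = max(1+1, 6+0) = 6
v[3] = max(1+6, 6+1, 11+0) = 11
v[4] = max(1+11, 6+6, 11+1, 6+0) = 12
v[5] = max(1+12, 6+11, 11+6, 6+1, 16+0) = 17
v[6] = max(1+17, 6+12, 11+11, 6+6, 16+1, 15+0) = 22
v[7] = max(1+22, 6+17, 11+12, …, 15+1, 22+0) = 23
v[8] = max(1+23, 6+22, 11+17, …, 22+1, 13+0) = 28
v[9] = max(1+28, 6+23, 11+22, …, 13+1, 29+0) = 33
v[10] = max(1+33, 6+28, 11+23, …, 29+1, 38+0) = 38
Best is to sell the whole 10-inch piece uncut for ¢38.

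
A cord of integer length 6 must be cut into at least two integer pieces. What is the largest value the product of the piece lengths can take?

Define prod[k] = max over 1≤i<k of i · max(k−i, prod[k−i]); the inner max lets the remainder stay uncut if that's better.
prod[2] = 1·max(1,0) = 1·1 = 1
prod[3] = 1·max(2,1) = 1·2 = 2
prod[4] = 2·max(2,1) = 2·2 = 4
prod[5] = 2·max(3,2) = 2·3 = 6
prod[6] = 3·max(3,2) = 3·3 = 9
One optimal split: 3 + 3; product 3·3 = 9.

9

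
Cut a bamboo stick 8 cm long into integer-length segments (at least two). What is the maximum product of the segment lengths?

Let P[k] be the best product for length k (with at least one cut). For each first piece i, the rest contributes max(k−i, P[k−i]).
P[2] = 1·max(1,0) = 1·1 = 1
P[3] = max(1·2, 2·1) = 2
P[4] = max(1·3, 2·2, 3·1) = 4
P[5] = max(1·4, 2·3, 3·2, 4·1) = 6
P[6] = max(1·6, 2·4, 3·3, 4·2, 5·1) = 9
P[7] = max(1·9, 2·6, 3·4, 4·3, 5·2, 6·1) = 12
P[8] = max(1·12, 2·9, 3·6, …, 6·2, 7·1) = 18
One optimal split: 3 + 3 + 2; product 3·3·2 = 18.

18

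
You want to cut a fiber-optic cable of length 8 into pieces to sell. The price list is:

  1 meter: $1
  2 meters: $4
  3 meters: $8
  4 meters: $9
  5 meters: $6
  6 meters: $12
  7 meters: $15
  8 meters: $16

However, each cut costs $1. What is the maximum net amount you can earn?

Consider every possible first cut. r[k] is the best of p[i]+r[k−i] over all sellable i≤k, charging 1 whenever i<k.
r[1] = 1
r[2] = 4
r[3] = 8
r[4] = 9
r[5] = 11  (first piece 2, then r[3]=8)
r[6] = 15  (first piece 3, then r[3]=8)
r[7] = 16  (first piece 3, then r[4]=9)
r[8] = 18  (first piece 2, then r[6]=15)
One optimal plan: pieces 3 + 3 + 2 (2 cuts) → $20 − $2 = $18.

18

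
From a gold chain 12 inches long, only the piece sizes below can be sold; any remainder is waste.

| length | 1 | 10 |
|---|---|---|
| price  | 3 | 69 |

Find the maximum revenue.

75

Let best[k] be the best obtainable value from length k. For each k, try every first piece i and keep the best of price[i] + best[k−i].
best[1] = 3
best[2] = 6  (first piece 1, then best[1]=3)
best[3] = 9  (first piece 1, then best[2]=6)
best[4] = 12  (first piece 1, then best[3]=9)
best[5] = 15  (first piece 1, then best[4]=12)
best[6] = 18  (first piece 1, then best[5]=15)
best[7] = 21  (first piece 1, then best[6]=18)
best[8] = 24  (first piece 1, then best[7]=21)
best[9] = 27  (first piece 1, then best[8]=24)
best[10] = 69
best[11] = 72  (first piece 1, then best[10]=69)
best[12] = 75  (first piece 1, then best[11]=72)
One optimal cutting: 10 + 1 + 1 → $75.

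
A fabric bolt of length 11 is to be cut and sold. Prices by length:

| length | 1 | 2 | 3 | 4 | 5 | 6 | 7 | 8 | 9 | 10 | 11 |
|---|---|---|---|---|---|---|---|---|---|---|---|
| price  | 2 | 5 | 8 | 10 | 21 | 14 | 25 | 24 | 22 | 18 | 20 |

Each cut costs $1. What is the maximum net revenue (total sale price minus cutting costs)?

Build v[k] bottom-up: v[k] = max over allowed piece i of (p[i] + v[k−i]) − 1 per cut.
v[1] = 2
v[2] = 5
v[3] = 8
v[4] = 10
v[5] = 21
v[6] = 22  (first piece 1, then v[5]=21)
v[7] = 25  (first piece 2, then v[5]=21)
v[8] = 28  (first piece 3, then v[5]=21)
v[9] = 30  (first piece 4, then v[5]=21)
v[10] = 41  (first piece 5, then v[5]=21)
v[11] = 42  (first piece 1, then v[10]=41)
One optimal plan: pieces 5 + 5 + 1 (2 cuts) → $44 − $2 = $42.

42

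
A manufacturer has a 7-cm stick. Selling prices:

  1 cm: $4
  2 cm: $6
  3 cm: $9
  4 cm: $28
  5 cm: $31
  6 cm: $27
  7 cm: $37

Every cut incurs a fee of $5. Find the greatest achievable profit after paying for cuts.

37

Build r[k] bottom-up: r[k] = max over allowed piece i of (p[i] + r[k−i]) − 5 per cut.
r[1] = 4
r[2] = 6
r[3] = 9
r[4] = 28
r[5] = 31
r[6] = 30  (first piece 1, then r[5]=31)
r[7] = 37
Best is to make no cuts and sell whole for $37.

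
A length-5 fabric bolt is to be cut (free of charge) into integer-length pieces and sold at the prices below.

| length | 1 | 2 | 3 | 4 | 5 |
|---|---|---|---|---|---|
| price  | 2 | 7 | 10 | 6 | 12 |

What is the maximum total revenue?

17

Let v[k] be the best obtainable value from length k. For each k, try every first piece i and keep the best of price[i] + v[k−i].
v[1] = 2
v[2] = 7
v[3] = 10
v[4] = 14  (first piece 2, then v[2]=7)
v[5] = 17  (first piece 2, then v[3]=10)
One optimal cutting: 3 + 2 → $10 + $7 = $17.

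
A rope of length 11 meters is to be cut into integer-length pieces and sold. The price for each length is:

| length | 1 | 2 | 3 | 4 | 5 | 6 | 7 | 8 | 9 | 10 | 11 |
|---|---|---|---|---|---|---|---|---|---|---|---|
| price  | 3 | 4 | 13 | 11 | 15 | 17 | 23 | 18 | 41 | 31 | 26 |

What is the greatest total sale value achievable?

Let R[k] be the best obtainable value from length k. For each k, try every first piece i and keep the best of price[i] + R[k−i].
R[1] = 3
R[2] = 6  (first piece 1, then R[1]=3)
R[3] = 13
R[4] = 16  (first piece 1, then R[3]=13)
R[5] = 19  (first piece 1, then R[4]=16)
R[6] = 26  (first piece 3, then R[3]=13)
R[7] = 29  (first piece 1, then R[6]=26)
R[8] = 32  (first piece 1, then R[7]=29)
R[9] = 41
R[10] = 44  (first piece 1, then R[9]=41)
R[11] = 47  (first piece 1, then R[10]=44)
One optimal cutting: 9 + 1 + 1 → $41 + $3 + $3 = $47.

47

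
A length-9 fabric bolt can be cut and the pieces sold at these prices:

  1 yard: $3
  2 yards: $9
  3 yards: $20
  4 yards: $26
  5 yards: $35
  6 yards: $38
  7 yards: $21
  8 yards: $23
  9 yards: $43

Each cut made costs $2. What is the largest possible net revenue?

59

Let v[k] be the best obtainable value from length k. For each k, try every first piece i and keep the best of price[i] + v[k−i] minus the 2 cut fee when i<k.
v[1] = 3
v[2] = 9
v[3] = 20
v[4] = 26
v[5] = 35
v[6] = 38  (first piece 3, then v[3]=20)
v[7] = 44  (first piece 3, then v[4]=26)
v[8] = 53  (first piece 3, then v[5]=35)
v[9] = 59  (first piece 4, then v[5]=35)
One optimal plan: pieces 5 + 4 (1 cut) → $61 − $2 = $59.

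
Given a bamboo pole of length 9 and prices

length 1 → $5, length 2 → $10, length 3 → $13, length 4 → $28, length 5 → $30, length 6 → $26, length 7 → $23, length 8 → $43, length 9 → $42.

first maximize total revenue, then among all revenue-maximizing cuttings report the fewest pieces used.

3

Build r[k] bottom-up: r[k] = max over allowed piece i of (p[i] + r[k−i]).
r[1] = 5
r[2] = max(5+5, 10+0) = 10
r[3] = max(5+10, 10+5, 13+0) = 15
r[4] = max(5+15, 10+10, 13+5, 28+0) = 28
r[5] = max(5+28, 10+15, 13+10, 28+5, 30+0) = 33
r[6] = max(5+33, 10+28, 13+15, 28+10, 30+5, 26+0) = 38
r[7] = max(5+38, 10+33, 13+28, …, 26+5, 23+0) = 43
r[8] = max(5+43, 10+38, 13+33, …, 23+5, 43+0) = 56
r[9] = max(5+56, 10+43, 13+38, …, 43+5, 42+0) = 61
Maximum revenue is $61.
Now minimize piece count subject to staying optimal: for each k, pieces[k] = 1 + min over i with p[i]+r[k−i]=r[k] of pieces[k−i].
pieces[6] = 2
pieces[7] = 3
pieces[8] = 2
pieces[9] = 3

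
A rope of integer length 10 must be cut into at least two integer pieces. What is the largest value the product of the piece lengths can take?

36

Define m[k] = max over 1≤i<k of i · max(k−i, m[k−i]); the inner max lets the remainder stay uncut if that's better.
m[2] = 1·max(1,0) = 1·1 = 1
m[3] = 1·max(2,1) = 1·2 = 2
m[4] = 2·max(2,1) = 2·2 = 4
m[5] = 2·max(3,2) = 2·3 = 6
m[6] = 3·max(3,2) = 3·3 = 9
m[7] = 2·max(5,6) = 2·6 = 12
m[8] = 2·max(6,9) = 2·9 = 18
m[9] = 3·max(6,9) = 3·9 = 27
m[10] = 2·max(8,18) = 2·18 = 36
One optimal split: 3 + 3 + 2 + 2; product 3·3·2·2 = 36.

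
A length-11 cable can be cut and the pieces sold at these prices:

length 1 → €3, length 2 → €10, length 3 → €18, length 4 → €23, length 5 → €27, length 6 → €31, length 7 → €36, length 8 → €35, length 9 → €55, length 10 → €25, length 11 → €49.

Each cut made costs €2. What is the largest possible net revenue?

63

Let v[k] be the best obtainable value from length k. For each k, try every first piece i and keep the best of price[i] + v[k−i] minus the 2 cut fee when i<k.
v[1] = 3
v[2] = 10
v[3] = 18
v[4] = 23
v[5] = 27
v[6] = 34  (first piece 3, then v[3]=18)
v[7] = 39  (first piece 3, then v[4]=23)
v[8] = 44  (first piece 4, then v[4]=23)
v[9] = 55
v[10] = 56  (first piece 1, then v[9]=55)
v[11] = 63  (first piece 2, then v[9]=55)
One optimal plan: pieces 9 + 2 (1 cut) → €65 − €2 = €63.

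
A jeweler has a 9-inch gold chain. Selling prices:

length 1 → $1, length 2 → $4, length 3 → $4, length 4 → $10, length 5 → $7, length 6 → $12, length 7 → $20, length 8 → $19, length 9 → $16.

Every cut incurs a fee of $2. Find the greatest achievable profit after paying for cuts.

22

Build v[k] bottom-up: v[k] = max over allowed piece i of (p[i] + v[k−i]) − 2 per cut.
v[1] = 1
v[2] = 4
v[3] = 4
v[4] = 10
v[5] = 9  (first piece 1, then v[4]=10)
v[6] = 12  (first piece 2, then v[4]=10)
v[7] = 20
v[8] = 19  (first piece 1, then v[7]=20)
v[9] = 22  (first piece 2, then v[7]=20)
One optimal plan: pieces 7 + 2 (1 cut) → $24 − $2 = $22.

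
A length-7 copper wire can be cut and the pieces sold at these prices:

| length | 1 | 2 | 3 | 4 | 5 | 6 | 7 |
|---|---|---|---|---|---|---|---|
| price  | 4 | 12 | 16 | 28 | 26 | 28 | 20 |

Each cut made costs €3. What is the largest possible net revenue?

Consider every possible first cut. net[k] is the best of p[i]+net[k−i] over all sellable i≤k, charging 3 whenever i<k.
net[1] = 4
net[2] = 12
net[3] = 16
net[4] = 28
net[5] = 29  (first piece 1, then net[4]=28)
net[6] = 37  (first piece 2, then net[4]=28)
net[7] = 41  (first piece 3, then net[4]=28)
One optimal plan: pieces 4 + 3 (1 cut) → €44 − €3 = €41.

41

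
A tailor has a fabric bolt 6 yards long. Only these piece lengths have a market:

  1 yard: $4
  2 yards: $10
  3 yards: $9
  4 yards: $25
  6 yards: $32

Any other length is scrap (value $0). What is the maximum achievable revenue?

35

Consider every possible first cut. r[k] is the best of p[i]+r[k−i] over all sellable i≤k.
r[1] = 4
r[2] = 10
r[3] = 14  (first piece 1, then r[2]=10)
r[4] = 25
r[5] = 29  (first piece 1, then r[4]=25)
r[6] = 35  (first piece 2, then r[4]=25)
One optimal cutting: 4 + 2 → $35.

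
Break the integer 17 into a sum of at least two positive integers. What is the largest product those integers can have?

Let m[k] be the best product for length k (with at least one cut). For each first piece i, the rest contributes max(k−i, m[k−i]).
Small cases: m[2]=1, m[3]=2, m[4]=4, m[5]=6, m[6]=9, m[7]=12, m[8]=18, m[9]=27, m[10]=36.
m[11] = 2×max(9,27) = 2×27 = 54
m[12] = 3×max(9,27) = 3×27 = 81
m[13] = 2×max(11,54) = 2×54 = 108
m[14] = 2×max(12,81) = 2×81 = 162
m[15] = 3×max(12,81) = 3×81 = 243
m[16] = 2×max(14,162) = 2×162 = 324
m[17] = 2×max(15,243) = 2×243 = 486
One optimal split: 3 + 3 + 3 + 3 + 3 + 2; product 3×3×3×3×3×2 = 486.

486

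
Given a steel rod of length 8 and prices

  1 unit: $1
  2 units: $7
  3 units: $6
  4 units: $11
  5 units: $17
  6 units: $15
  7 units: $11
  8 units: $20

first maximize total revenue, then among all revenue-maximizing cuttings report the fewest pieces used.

Build r[k] bottom-up: r[k] = max over allowed piece i of (p[i] + r[k−i]).
r[1] = 1
r[2] = 7
r[3] = 8  (first piece 1, then r[2]=7)
r[4] = 14  (first piece 2, then r[2]=7)
r[5] = 17
r[6] = 21  (first piece 2, then r[4]=14)
r[7] = 24  (first piece 2, then r[5]=17)
r[8] = 28  (first piece 2, then r[6]=21)
Maximum revenue is $28.
Now minimize piece count subject to staying optimal: for each k, pieces[k] = 1 + min over i with p[i]+r[k−i]=r[k] of pieces[k−i].
pieces[5] = 1
pieces[6] = 3
pieces[7] = 2
pieces[8] = 4

4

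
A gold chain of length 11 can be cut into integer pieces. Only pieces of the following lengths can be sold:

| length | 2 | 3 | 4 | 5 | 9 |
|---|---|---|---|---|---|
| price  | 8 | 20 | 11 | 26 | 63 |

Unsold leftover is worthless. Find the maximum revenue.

Let r[k] be the best obtainable value from length k. For each k, try every first piece i and keep the best of price[i] + r[k−i].
r[1] = 0
r[2] = 8
r[3] = 20
r[4] = 20
r[5] = 28  (first piece 2, then r[3]=20)
r[6] = 40  (first piece 3, then r[3]=20)
r[7] = 40
r[8] = 48  (first piece 2, then r[6]=40)
r[9] = 63
r[10] = 63
r[11] = 71  (first piece 2, then r[9]=63)
One optimal cutting: 9 + 2 → $71.

71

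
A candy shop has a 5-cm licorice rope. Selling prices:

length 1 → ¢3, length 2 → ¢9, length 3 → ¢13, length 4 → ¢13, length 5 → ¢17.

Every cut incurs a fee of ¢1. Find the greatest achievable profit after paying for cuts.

Consider every possible first cut. r[k] is the best of p[i]+r[k−i] over all sellable i≤k, charging 1 whenever i<k.
r[1] = 3
r[2] = 9
r[3] = 13
r[4] = 17  (first piece 2, then r[2]=9)
r[5] = 21  (first piece 2, then r[3]=13)
One optimal plan: pieces 3 + 2 (1 cut) → ¢22 − ¢1 = ¢21.

21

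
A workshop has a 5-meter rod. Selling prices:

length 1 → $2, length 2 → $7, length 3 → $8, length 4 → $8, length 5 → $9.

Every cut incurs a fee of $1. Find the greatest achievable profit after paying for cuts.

14

Consider every possible first cut. net[k] is the best of p[i]+net[k−i] over all sellable i≤k, charging 1 whenever i<k.
net[1] = 2
net[2] = 7
net[3] = 8  (first piece 1, then net[2]=7)
net[4] = 13  (first piece 2, then net[2]=7)
net[5] = 14  (first piece 1, then net[4]=13)
One optimal plan: pieces 2 + 2 + 1 (2 cuts) → $16 − $2 = $14.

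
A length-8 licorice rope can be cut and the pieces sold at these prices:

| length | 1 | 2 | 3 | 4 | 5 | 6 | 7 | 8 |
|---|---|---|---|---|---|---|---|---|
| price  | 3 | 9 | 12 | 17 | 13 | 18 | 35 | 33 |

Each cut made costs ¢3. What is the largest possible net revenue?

Build v[k] bottom-up: v[k] = max over allowed piece i of (p[i] + v[k−i]) − 3 per cut.
v[1] = 3
v[2] = max(3+3-3, 9+0) = 9
v[3] = max(3+9-3, 9+3-3, 12+0) = 12
v[4] = max(3+12-3, 9+9-3, 12+3-3, 17+0) = 17
v[5] = max(3+17-3, 9+12-3, 12+9-3, 17+3-3, 13+0) = 18
v[6] = max(3+18-3, 9+17-3, 12+12-3, 17+9-3, 13+3-3, 18+0) = 23
v[7] = max(3+23-3, 9+18-3, 12+17-3, …, 18+3-3, 35+0) = 35
v[8] = max(3+35-3, 9+23-3, 12+18-3, …, 35+3-3, 33+0) = 35
One optimal plan: pieces 7 + 1 (1 cut) → ¢38 − ¢3 = ¢35.

35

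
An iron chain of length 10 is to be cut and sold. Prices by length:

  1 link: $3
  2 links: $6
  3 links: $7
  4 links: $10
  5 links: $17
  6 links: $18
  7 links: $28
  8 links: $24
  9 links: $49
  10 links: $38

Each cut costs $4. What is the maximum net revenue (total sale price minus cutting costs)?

48

Build r[k] bottom-up: r[k] = max over allowed piece i of (p[i] + r[k−i]) − 4 per cut.
r[1] = 3
r[2] = max(3+3-4, 6+0) = 6
r[3] = max(3+6-4, 6+3-4, 7+0) = 7
r[4] = max(3+7-4, 6+6-4, 7+3-4, 10+0) = 10
r[5] = max(3+10-4, 6+7-4, 7+6-4, 10+3-4, 17+0) = 17
r[6] = max(3+17-4, 6+10-4, 7+7-4, 10+6-4, 17+3-4, 18+0) = 18
r[7] = max(3+18-4, 6+17-4, 7+10-4, …, 18+3-4, 28+0) = 28
r[8] = max(3+28-4, 6+18-4, 7+17-4, …, 28+3-4, 24+0) = 27
r[9] = max(3+27-4, 6+28-4, 7+18-4, …, 24+3-4, 49+0) = 49
r[10] = max(3+49-4, 6+27-4, 7+28-4, …, 49+3-4, 38+0) = 48
One optimal plan: pieces 9 + 1 (1 cut) → $52 − $4 = $48.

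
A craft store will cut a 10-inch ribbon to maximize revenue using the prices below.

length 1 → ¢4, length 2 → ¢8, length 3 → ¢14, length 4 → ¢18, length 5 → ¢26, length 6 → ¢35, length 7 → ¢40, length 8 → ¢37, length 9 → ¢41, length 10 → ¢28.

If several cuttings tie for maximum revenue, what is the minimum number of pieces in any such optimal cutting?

2

Consider every possible first cut. r[k] is the best of p[i]+r[k−i] over all sellable i≤k.
r[1] = 4
r[2] = max(4+4, 8+0) = 8
r[3] = max(4+8, 8+4, 14+0) = 14
r[4] = max(4+14, 8+8, 14+4, 18+0) = 18
r[5] = max(4+18, 8+14, 14+8, 18+4, 26+0) = 26
r[6] = max(4+26, 8+18, 14+14, 18+8, 26+4, 35+0) = 35
r[7] = max(4+35, 8+26, 14+18, …, 35+4, 40+0) = 40
r[8] = max(4+40, 8+35, 14+26, …, 40+4, 37+0) = 44
r[9] = max(4+44, 8+40, 14+35, …, 37+4, 41+0) = 49
r[10] = max(4+49, 8+44, 14+40, …, 41+4, 28+0) = 54
Maximum revenue is ¢54.
Now minimize piece count subject to staying optimal: for each k, pieces[k] = 1 + min over i with p[i]+r[k−i]=r[k] of pieces[k−i].
pieces[7] = 1
pieces[8] = 2
pieces[9] = 2
pieces[10] = 2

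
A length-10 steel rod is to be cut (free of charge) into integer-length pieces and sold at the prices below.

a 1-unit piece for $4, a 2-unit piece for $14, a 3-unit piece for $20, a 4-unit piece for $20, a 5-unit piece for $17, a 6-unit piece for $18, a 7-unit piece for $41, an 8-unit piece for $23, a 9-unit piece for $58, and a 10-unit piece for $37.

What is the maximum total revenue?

70

Build r[k] bottom-up: r[k] = max over allowed piece i of (p[i] + r[k−i]).
r[1] = 4
r[2] = max(4+4, 14+0) = 14
r[3] = max(4+14, 14+4, 20+0) = 20
r[4] = max(4+20, 14+14, 20+4, 20+0) = 28
r[5] = max(4+28, 14+20, 20+14, 20+4, 17+0) = 34
r[6] = max(4+34, 14+28, 20+20, 20+14, 17+4, 18+0) = 42
r[7] = max(4+42, 14+34, 20+28, …, 18+4, 41+0) = 48
r[8] = max(4+48, 14+42, 20+34, …, 41+4, 23+0) = 56
r[9] = max(4+56, 14+48, 20+42, …, 23+4, 58+0) = 62
r[10] = max(4+62, 14+56, 20+48, …, 58+4, 37+0) = 70
One optimal cutting: 2 + 2 + 2 + 2 + 2 → $14 + $14 + $14 + $14 + $14 = $70.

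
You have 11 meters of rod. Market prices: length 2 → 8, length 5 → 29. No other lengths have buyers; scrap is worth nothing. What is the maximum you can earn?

Let best[k] be the best obtainable value from length k. For each k, try every first piece i and keep the best of price[i] + best[k−i].
best[1] = 0
best[2] = 8
best[3] = 8
best[4] = 16  (first piece 2, then best[2]=8)
best[5] = 29
best[6] = 29
best[7] = 37  (first piece 2, then best[5]=29)
best[8] = 37
best[9] = 45  (first piece 2, then best[7]=37)
best[10] = 58  (first piece 5, then best[5]=29)
best[11] = 58
One optimal cutting: pieces 5 + 5 with 1 meter of scrap → 58.

58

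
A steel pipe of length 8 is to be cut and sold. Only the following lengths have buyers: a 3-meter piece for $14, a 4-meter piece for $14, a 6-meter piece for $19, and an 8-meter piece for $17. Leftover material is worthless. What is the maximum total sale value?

28

Build r[k] bottom-up: r[k] = max over allowed piece i of (p[i] + r[k−i]).
r[1] = 0
r[2] = 0
r[3] = 14
r[4] = max(14+0, 14+0) = 14
r[5] = max(14+0, 14+0) = 14
r[6] = max(14+14, 14+0, 19+0) = 28
r[7] = max(14+14, 14+14, 19+0) = 28
r[8] = max(14+14, 14+14, 19+0, 17+0) = 28
One optimal cutting: pieces 3 + 3 with 2 meters of scrap → $28.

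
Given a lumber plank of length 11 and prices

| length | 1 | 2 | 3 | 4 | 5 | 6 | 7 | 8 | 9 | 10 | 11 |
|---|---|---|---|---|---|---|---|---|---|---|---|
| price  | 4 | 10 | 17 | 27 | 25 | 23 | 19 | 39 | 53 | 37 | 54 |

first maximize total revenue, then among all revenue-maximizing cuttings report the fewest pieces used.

3

Build r[k] bottom-up: r[k] = max over allowed piece i of (p[i] + r[k−i]).
r[1] = 4
r[2] = max(4+4, 10+0) = 10
r[3] = max(4+10, 10+4, 17+0) = 17
r[4] = max(4+17, 10+10, 17+4, 27+0) = 27
r[5] = max(4+27, 10+17, 17+10, 27+4, 25+0) = 31
r[6] = max(4+31, 10+27, 17+17, 27+10, 25+4, 23+0) = 37
r[7] = max(4+37, 10+31, 17+27, …, 23+4, 19+0) = 44
r[8] = max(4+44, 10+37, 17+31, …, 19+4, 39+0) = 54
r[9] = max(4+54, 10+44, 17+37, …, 39+4, 53+0) = 58
r[10] = max(4+58, 10+54, 17+44, …, 53+4, 37+0) = 64
r[11] = max(4+64, 10+58, 17+54, …, 37+4, 54+0) = 71
Maximum revenue is $71.
Now minimize piece count subject to staying optimal: for each k, pieces[k] = 1 + min over i with p[i]+r[k−i]=r[k] of pieces[k−i].
pieces[8] = 2
pieces[9] = 3
pieces[10] = 3
pieces[11] = 3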